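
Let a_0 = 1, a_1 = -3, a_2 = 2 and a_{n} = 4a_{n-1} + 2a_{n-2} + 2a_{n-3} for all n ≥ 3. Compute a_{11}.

The ordinary generating function has denominator 1 - 4t - 2t^2 - 2t^3.
Iterating the recurrence: a_0,…,a_{11} = 1, -3, 2, 4, 14, 68, 308, 1396, 6336, 28752, 130472, 592064.

592064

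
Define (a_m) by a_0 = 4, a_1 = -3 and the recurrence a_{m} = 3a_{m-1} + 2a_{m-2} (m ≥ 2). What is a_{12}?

-761549

The ordinary generating function has denominator 1 - 3x - 2x^2.
Iterating the recurrence: a_0,…,a_{12} = 4, -3, -1, -9, -29, -105, -373, -1329, -4733, -16857, -60037, -213825, -761549.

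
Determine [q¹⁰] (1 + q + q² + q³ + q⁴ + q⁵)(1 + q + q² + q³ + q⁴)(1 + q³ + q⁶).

8

(1 + q + q² + q³ + q⁴ + q⁵) has coefficients 1,1,1,1,1,1 for degrees 0…5.
(1 + q + q² + q³ + q⁴) has coefficients 1,1,1,1,1,0,0,0,0,0,0 for degrees 0…10.
Finally multiplying by (1 + q³ + q⁶), the product of all factors after the first has coefficients 1,1,1,2,2,1,2,2,1,1,1 for degrees 0…10.
[q¹⁰] = 1·1 + 1·1 + 1·1 + 1·2 + 1·2 + 1·1 = 8.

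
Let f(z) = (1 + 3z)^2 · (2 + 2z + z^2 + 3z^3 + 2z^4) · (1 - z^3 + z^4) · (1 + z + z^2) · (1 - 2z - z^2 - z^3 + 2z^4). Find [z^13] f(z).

(1 + 3z)^2 has coefficients 1,6,9 for degrees 0…2.
(2 + 2z + z^2 + 3z^3 + 2z^4) has coefficients 2,2,1,3,2,0,0,0,0,0,0,0,0,0 for degrees 0…13.
Multiplying by (1 - z^3 + z^4) gives running coefficients 2,2,1,1,2,1,-2,1,2,0,0,0,0,0 for degrees 0…13.
Multiplying by (1 + z + z^2) gives running coefficients 2,4,5,4,4,4,1,0,1,3,2,0,0,0 for degrees 0…13.
Finally multiplying by (1 - 2z - z^2 - z^3 + 2z^4), the product of all factors after the first has coefficients 2,0,-5,-12,-9,-5,-5,-2,4,8,-3,-8,-3,4 for degrees 0…13.
[z^13] = 1·4 + 6·(-3) + 9·(-8) = -86.

-86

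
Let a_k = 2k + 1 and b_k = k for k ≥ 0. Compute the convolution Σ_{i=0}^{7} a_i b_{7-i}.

The convolution is the t^7 coefficient of A(t)B(t).
Σ = 1·7 + 3·6 + 5·5 + 7·4 + 9·3 + 11·2 + 13·1 + 15·0 = 140.

140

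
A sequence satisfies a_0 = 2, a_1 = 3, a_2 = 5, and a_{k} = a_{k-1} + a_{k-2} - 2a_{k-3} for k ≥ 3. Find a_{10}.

The ordinary generating function has denominator 1 - y - y^2 + 2y^3.
Iterating the recurrence: a_0,…,a_{10} = 2, 3, 5, 4, 3, -3, -8, -17, -19, -20, -5.

-5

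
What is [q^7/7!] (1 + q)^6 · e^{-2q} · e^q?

The EGF product rule gives c_7 = Σ_{k_1+k_2+k_3=7} C(7; k_1,k_2,k_3) · ∏ g_i(k_i), where (1+q)^6 gives the falling factorial (6)_k; e^{-2q} gives (-2)^k; e^q gives (1)^k.
g_1(k) for k = 0…7: 1, 6, 30, 120, 360, 720, 720, 0.
g_2(k) for k = 0…7: 1, -2, 4, -8, 16, -32, 64, -128.
g_3(k) for k = 0…7: 1, 1, 1, 1, 1, 1, 1, 1.
First combine the last two factors: h(k) = Σ_j C(k,j)·g_2(j)·g_3(k−j) for k = 0…7: 1, -1, 1, -1, 1, -1, 1, -1.
c_7 = Σ_k C(7,k)·g_1(k)·h(7−k) = 1·1·(-1) + 7·6·1 + 21·30·(-1) + 35·120·1 + 35·360·(-1) + 21·720·1 + 7·720·(-1) = −1 + 42 − 630 + 4200 − 12600 + 15120 − 5040 = 1091.

1091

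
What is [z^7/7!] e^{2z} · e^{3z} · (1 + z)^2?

The EGF product rule gives c_7 = Σ_{k_1+k_2+k_3=7} C(7; k_1,k_2,k_3) · ∏ g_i(k_i), where e^{2z} gives (2)^k; e^{3z} gives (3)^k; (1+z)^2 gives the falling factorial (2)_k.
g_1(k) for k = 0…7: 1, 2, 4, 8, 16, 32, 64, 128.
g_2(k) for k = 0…7: 1, 3, 9, 27, 81, 243, 729, 2187.
g_3(k) for k = 0…7: 1, 2, 2, 0, 0, 0, 0, 0.
First combine the last two factors: h(k) = Σ_j C(k,j)·g_2(j)·g_3(k−j) for k = 0…7: 1, 5, 23, 99, 405, 1593, 6075, 22599.
c_7 = Σ_k C(7,k)·g_1(k)·h(7−k) = 1·1·22599 + 7·2·6075 + 21·4·1593 + 35·8·405 + 35·16·99 + 21·32·23 + 7·64·5 + 1·128·1 = 22599 + 85050 + 133812 + 113400 + 55440 + 15456 + 2240 + 128 = 428125.

428125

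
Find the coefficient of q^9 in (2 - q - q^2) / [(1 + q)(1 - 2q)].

426

The denominator gives the recurrence a_n = a_(n−1) + 2a_(n−2) for n ≥ 3; the numerator fixes a_0 = 2, a_1 = 1, a_2 = 4.
Iterating: 2, 1, 4, 6, 14, 26, 54, 106, 214, 426, so a_9 = 426.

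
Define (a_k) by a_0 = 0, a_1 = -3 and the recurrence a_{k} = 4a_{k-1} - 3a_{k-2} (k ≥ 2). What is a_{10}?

-88572

The ordinary generating function has denominator 1 - 4y + 3y^2.
Iterating the recurrence: a_0,…,a_{10} = 0, -3, -12, -39, -120, -363, -1092, -3279, -9840, -29523, -88572.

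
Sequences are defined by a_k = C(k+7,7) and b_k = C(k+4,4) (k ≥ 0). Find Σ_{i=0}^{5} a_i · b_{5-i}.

6188

The convolution is the t^5 coefficient of A(t)B(t).
Σ = 1·126 + 8·70 + 36·35 + 120·15 + 330·5 + 792·1 = 6188.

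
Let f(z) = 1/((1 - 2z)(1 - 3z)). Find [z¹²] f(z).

The denominator gives the recurrence a_n = 5a_(n−1) − 6a_(n−2) for n ≥ 2; the numerator fixes a_0 = 1, a_1 = 5.
Iterating: 1, 5, 19, 65, 211, 665, 2059, 6305, 19171, 58025, 175099, 527345, 1586131, so a_12 = 1586131.

1586131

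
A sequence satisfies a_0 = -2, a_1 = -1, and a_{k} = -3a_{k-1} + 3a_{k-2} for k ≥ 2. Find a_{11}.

295731

The ordinary generating function has denominator 1 + 3q - 3q^2.
Iterating the recurrence: a_0,…,a_{11} = -2, -1, -3, 6, -27, 99, -378, 1431, -5427, 20574, -78003, 295731.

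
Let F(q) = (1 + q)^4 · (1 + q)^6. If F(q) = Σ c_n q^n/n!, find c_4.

The EGF product rule gives c_4 = Σ_{k_1+k_2=4} C(4; k_1,k_2) · ∏ g_i(k_i), where (1+q)^4 gives the falling factorial (4)_k; (1+q)^6 gives the falling factorial (6)_k.
g_1(k) for k = 0…4: 1, 4, 12, 24, 24.
g_2(k) for k = 0…4: 1, 6, 30, 120, 360.
c_4 = Σ_k C(4,k)·g_1(k)·g_2(4−k) = 1·1·360 + 4·4·120 + 6·12·30 + 4·24·6 + 1·24·1 = 360 + 1920 + 2160 + 576 + 24 = 5040.

5040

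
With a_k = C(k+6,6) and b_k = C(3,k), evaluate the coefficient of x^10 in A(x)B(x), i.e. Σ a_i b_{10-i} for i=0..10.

This is [x^10] in the product of the two ordinary generating functions.
Σ = 1·0 + 7·0 + 28·0 + 84·0 + 210·0 + 462·0 + 924·0 + 1716·1 + 3003·3 + 5005·3 + 8008·1 = 33748.

33748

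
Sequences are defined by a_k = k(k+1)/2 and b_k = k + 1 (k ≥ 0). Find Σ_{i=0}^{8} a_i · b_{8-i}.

330

Write out a_i and b_{8-i} for i = 0,…,8 and sum the products.
Σ = 0·9 + 1·8 + 3·7 + 6·6 + 10·5 + 15·4 + 21·3 + 28·2 + 36·1 = 330.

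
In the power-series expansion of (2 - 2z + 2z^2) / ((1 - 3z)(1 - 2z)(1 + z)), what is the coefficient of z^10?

204624

The denominator gives the recurrence a_n = 4a_(n−1) − a_(n−2) − 6a_(n−3) for n ≥ 3; the numerator fixes a_0 = 2, a_1 = 6, a_2 = 24.
Iterating: 2, 6, 24, 78, 252, 786, 2424, 7398, 22452, 67866, 204624, so a_10 = 204624.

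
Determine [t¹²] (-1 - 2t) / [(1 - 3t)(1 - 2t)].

Partial fractions give a closed form: a_n = (-5)·3^n + (4)·2^n.
At n = 12: a_12 = -2640821.

-2640821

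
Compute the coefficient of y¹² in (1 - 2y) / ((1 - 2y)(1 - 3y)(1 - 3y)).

6908733

The denominator gives the recurrence a_n = 8a_(n−1) − 21a_(n−2) + 18a_(n−3) for n ≥ 3; the numerator fixes a_0 = 1, a_1 = 6, a_2 = 27.
Iterating: 1, 6, 27, 108, 405, 1458, 5103, 17496, 59049, 196830, 649539, 2125764, 6908733, so a_12 = 6908733.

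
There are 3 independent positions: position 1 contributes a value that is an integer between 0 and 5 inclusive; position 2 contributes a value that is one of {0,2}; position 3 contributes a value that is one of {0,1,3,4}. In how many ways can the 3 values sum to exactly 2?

3

The generating function for the choices is (1 + t + t^2 + t^3 + t^4 + t^5)·(1 + t^2)·(1 + t + t^3 + t^4); the count is [t^2].
(1 + t + t^2 + t^3 + t^4 + t^5) has coefficients 1,1,1 for degrees 0…2.
(1 + t^2) has coefficients 1,0,1 for degrees 0…2.
Finally multiplying by (1 + t + t^3 + t^4), the product of all factors after the first has coefficients 1,1,1 for degrees 0…2.
[t^2] = 1·1 + 1·1 + 1·1 = 3.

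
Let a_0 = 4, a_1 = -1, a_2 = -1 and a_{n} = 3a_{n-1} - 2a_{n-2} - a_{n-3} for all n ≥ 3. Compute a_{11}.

The ordinary generating function has denominator 1 - 3q + 2q^2 + q^3.
Iterating the recurrence: a_0,…,a_{11} = 4, -1, -1, -5, -12, -25, -46, -76, -111, -135, -107, 60.

60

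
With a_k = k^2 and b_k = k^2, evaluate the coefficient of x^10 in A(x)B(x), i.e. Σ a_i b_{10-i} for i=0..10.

3333

Write out a_i and b_{10-i} for i = 0,…,10 and sum the products.
Σ = 0·100 + 1·81 + 4·64 + 9·49 + 16·36 + 25·25 + 36·16 + 49·9 + 64·4 + 81·1 + 100·0 = 3333.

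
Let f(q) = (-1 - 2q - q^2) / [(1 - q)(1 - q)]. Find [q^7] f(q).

-28

The denominator gives the recurrence a_n = 2a_(n−1) − a_(n−2) for n ≥ 3; the numerator fixes a_0 = -1, a_1 = -4, a_2 = -8.
Iterating: -1, -4, -8, -12, -16, -20, -24, -28, so a_7 = -28.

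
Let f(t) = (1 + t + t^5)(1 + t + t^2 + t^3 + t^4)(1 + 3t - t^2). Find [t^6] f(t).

(1 + t + t^5) has coefficients 1,1,0,0,0,1 for degrees 0…5.
(1 + t + t^2 + t^3 + t^4) has coefficients 1,1,1,1,1,0,0 for degrees 0…6.
Finally multiplying by (1 + 3t - t^2), the product of all factors after the first has coefficients 1,4,3,3,3,2,-1 for degrees 0…6.
[t^6] = 1·(-1) + 1·2 + 1·4 = 5.

5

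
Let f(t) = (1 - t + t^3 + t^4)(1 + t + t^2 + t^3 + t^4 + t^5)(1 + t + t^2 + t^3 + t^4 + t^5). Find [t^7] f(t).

(1 - t + t^3 + t^4) has coefficients 1,-1,0,1,1 for degrees 0…4.
(1 + t + t^2 + t^3 + t^4 + t^5) has coefficients 1,1,1,1,1,1,0,0 for degrees 0…7.
Finally multiplying by (1 + t + t^2 + t^3 + t^4 + t^5), the product of all factors after the first has coefficients 1,2,3,4,5,6,5,4 for degrees 0…7.
[t^7] = 1·4 − 1·5 + 1·5 + 1·4 = 8.

8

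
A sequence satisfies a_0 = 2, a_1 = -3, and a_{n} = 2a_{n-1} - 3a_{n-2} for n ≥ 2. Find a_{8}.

The ordinary generating function has denominator 1 - 2x + 3x^2.
Iterating the recurrence: a_0,…,a_{8} = 2, -3, -12, -15, 6, 57, 96, 21, -246.

-246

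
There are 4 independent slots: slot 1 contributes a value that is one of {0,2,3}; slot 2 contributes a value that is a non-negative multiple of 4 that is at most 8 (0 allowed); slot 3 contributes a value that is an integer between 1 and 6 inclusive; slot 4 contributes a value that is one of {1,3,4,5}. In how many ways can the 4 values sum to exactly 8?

13

The generating function for the choices is (1 + y² + y³)·(1 + y⁴ + y⁸)·(y + y² + y³ + y⁴ + y⁵ + y⁶)·(y + y³ + y⁴ + y⁵); the count is [y⁸].
(1 + y² + y³) has coefficients 1,0,1,1 for degrees 0…3.
(1 + y⁴ + y⁸) has coefficients 1,0,0,0,1,0,0,0,1 for degrees 0…8.
Multiplying by (y + y² + y³ + y⁴ + y⁵ + y⁶) gives running coefficients 0,1,1,1,1,2,2,1,1 for degrees 0…8.
Finally multiplying by (y + y³ + y⁴ + y⁵), the product of all factors after the first has coefficients 0,0,1,1,2,3,5,5,5 for degrees 0…8.
[y⁸] = 1·5 + 1·5 + 1·3 = 13.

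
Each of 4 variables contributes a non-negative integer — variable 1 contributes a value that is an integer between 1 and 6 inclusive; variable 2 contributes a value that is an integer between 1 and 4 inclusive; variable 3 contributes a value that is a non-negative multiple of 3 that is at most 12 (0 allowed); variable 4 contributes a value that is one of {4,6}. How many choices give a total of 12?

The generating function for the choices is (z + z^2 + z^3 + z^4 + z^5 + z^6)·(z + z^2 + z^3 + z^4)·(1 + z^3 + z^6 + z^9 + z^12)·(z^4 + z^6); the count is [z^12].
(z + z^2 + z^3 + z^4 + z^5 + z^6) has coefficients 0,1,1,1,1,1,1 for degrees 0…6.
(z + z^2 + z^3 + z^4) has coefficients 0,1,1,1,1,0,0,0,0,0,0,0,0 for degrees 0…12.
Multiplying by (1 + z^3 + z^6 + z^9 + z^12) gives running coefficients 0,1,1,1,2,1,1,2,1,1,2,1,1 for degrees 0…12.
Finally multiplying by (z^4 + z^6), the product of all factors after the first has coefficients 0,0,0,0,0,1,1,2,3,2,3,3,2 for degrees 0…12.
[z^12] = 1·3 + 1·3 + 1·2 + 1·3 + 1·2 + 1·1 = 14.

14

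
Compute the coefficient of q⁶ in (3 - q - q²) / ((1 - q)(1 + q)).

The denominator gives the recurrence a_n = a_(n−2) for n ≥ 3; the numerator fixes a_0 = 3, a_1 = -1, a_2 = 2.
Iterating: 3, -1, 2, -1, 2, -1, 2, so a_6 = 2.

2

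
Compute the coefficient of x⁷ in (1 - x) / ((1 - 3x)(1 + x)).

1093

The denominator gives the recurrence a_n = 2a_(n−1) + 3a_(n−2) for n ≥ 2; the numerator fixes a_0 = 1, a_1 = 1.
Iterating: 1, 1, 5, 13, 41, 121, 365, 1093, so a_7 = 1093.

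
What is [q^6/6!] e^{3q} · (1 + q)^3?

15633

The EGF product rule gives c_6 = Σ_{k_1+k_2=6} C(6; k_1,k_2) · ∏ g_i(k_i), where e^{3q} gives (3)^k; (1+q)^3 gives the falling factorial (3)_k.
g_1(k) for k = 0…6: 1, 3, 9, 27, 81, 243, 729.
g_2(k) for k = 0…6: 1, 3, 6, 6, 0, 0, 0.
c_6 = Σ_k C(6,k)·g_1(k)·g_2(6−k) = 20·27·6 + 15·81·6 + 6·243·3 + 1·729·1 = 3240 + 7290 + 4374 + 729 = 15633.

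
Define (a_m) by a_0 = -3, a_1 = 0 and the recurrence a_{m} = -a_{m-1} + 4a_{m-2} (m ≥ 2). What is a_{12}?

-91068

The ordinary generating function has denominator 1 + x - 4x^2.
Iterating the recurrence: a_0,…,a_{12} = -3, 0, -12, 12, -60, 108, -348, 780, -2172, 5292, -13980, 35148, -91068.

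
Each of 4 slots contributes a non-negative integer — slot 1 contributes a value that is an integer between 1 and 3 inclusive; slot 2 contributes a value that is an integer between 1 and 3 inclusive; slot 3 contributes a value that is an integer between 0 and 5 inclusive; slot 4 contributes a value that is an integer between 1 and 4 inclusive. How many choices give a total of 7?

The generating function for the choices is (x + x² + x³)·(x + x² + x³)·(1 + x + x² + x³ + x⁴ + x⁵)·(x + x² + x³ + x⁴); the count is [x⁷].
(x + x² + x³) has coefficients 0,1,1,1 for degrees 0…3.
(x + x² + x³) has coefficients 0,1,1,1,0,0,0,0 for degrees 0…7.
Multiplying by (1 + x + x² + x³ + x⁴ + x⁵) gives running coefficients 0,1,2,3,3,3,3,2 for degrees 0…7.
Finally multiplying by (x + x² + x³ + x⁴), the product of all factors after the first has coefficients 0,0,1,3,6,9,11,12 for degrees 0…7.
[x⁷] = 1·11 + 1·9 + 1·6 = 26.

26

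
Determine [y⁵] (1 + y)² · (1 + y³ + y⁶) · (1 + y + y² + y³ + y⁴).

(1 + y)² has coefficients 1,2,1 for degrees 0…2.
(1 + y³ + y⁶) has coefficients 1,0,0,1,0,0 for degrees 0…5.
Finally multiplying by (1 + y + y² + y³ + y⁴), the product of all factors after the first has coefficients 1,1,1,2,2,1 for degrees 0…5.
[y⁵] = 1·1 + 2·2 + 1·2 = 7.

7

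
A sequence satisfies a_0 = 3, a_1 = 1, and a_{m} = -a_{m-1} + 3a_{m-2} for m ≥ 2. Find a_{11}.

The ordinary generating function has denominator 1 + z - 3z^2.
Iterating the recurrence: a_0,…,a_{11} = 3, 1, 8, -5, 29, -44, 131, -263, 656, -1445, 3413, -7748.

-7748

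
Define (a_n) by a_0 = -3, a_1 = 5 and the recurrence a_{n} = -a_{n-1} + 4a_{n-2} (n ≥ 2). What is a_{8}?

The ordinary generating function has denominator 1 + z - 4z^2.
Iterating the recurrence: a_0,…,a_{8} = -3, 5, -17, 37, -105, 253, -673, 1685, -4377.

-4377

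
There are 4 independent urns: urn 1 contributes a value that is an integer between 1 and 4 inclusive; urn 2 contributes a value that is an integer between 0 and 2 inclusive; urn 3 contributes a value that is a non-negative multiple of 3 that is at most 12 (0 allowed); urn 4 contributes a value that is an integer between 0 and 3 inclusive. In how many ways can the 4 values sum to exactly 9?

The generating function for the choices is (q + q^2 + q^3 + q^4)·(1 + q + q^2)·(1 + q^3 + q^6 + q^9 + q^12)·(1 + q + q^2 + q^3); the count is [q^9].
(q + q^2 + q^3 + q^4) has coefficients 0,1,1,1,1 for degrees 0…4.
(1 + q + q^2) has coefficients 1,1,1,0,0,0,0,0,0,0 for degrees 0…9.
Multiplying by (1 + q^3 + q^6 + q^9 + q^12) gives running coefficients 1,1,1,1,1,1,1,1,1,1 for degrees 0…9.
Finally multiplying by (1 + q + q^2 + q^3), the product of all factors after the first has coefficients 1,2,3,4,4,4,4,4,4,4 for degrees 0…9.
[q^9] = 1·4 + 1·4 + 1·4 + 1·4 = 16.

16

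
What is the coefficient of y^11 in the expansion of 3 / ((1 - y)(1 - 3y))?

Partial fractions give a closed form: a_n = (-3/2)·1^n + (9/2)·3^n.
At n = 11: a_11 = 797160.

797160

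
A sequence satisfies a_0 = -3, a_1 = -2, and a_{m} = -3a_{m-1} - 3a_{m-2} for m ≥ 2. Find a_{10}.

The ordinary generating function has denominator 1 + 3z + 3z^2.
Iterating the recurrence: a_0,…,a_{10} = -3, -2, 15, -39, 72, -99, 81, 54, -405, 1053, -1944.

-1944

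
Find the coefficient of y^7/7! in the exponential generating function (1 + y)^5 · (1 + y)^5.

The EGF product rule gives c_7 = Σ_{k_1+k_2=7} C(7; k_1,k_2) · ∏ g_i(k_i), where (1+y)^5 gives the falling factorial (5)_k; (1+y)^5 gives the falling factorial (5)_k.
g_1(k) for k = 0…7: 1, 5, 20, 60, 120, 120, 0, 0.
g_2(k) for k = 0…7: 1, 5, 20, 60, 120, 120, 0, 0.
c_7 = Σ_k C(7,k)·g_1(k)·g_2(7−k) = 21·20·120 + 35·60·120 + 35·120·60 + 21·120·20 = 50400 + 252000 + 252000 + 50400 = 604800.

604800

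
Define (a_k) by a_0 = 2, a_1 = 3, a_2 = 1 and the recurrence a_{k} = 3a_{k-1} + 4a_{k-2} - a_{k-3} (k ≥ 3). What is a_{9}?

40859

The ordinary generating function has denominator 1 - 3z - 4z^2 + z^3.
Iterating the recurrence: a_0,…,a_{9} = 2, 3, 1, 13, 40, 171, 660, 2624, 10341, 40859.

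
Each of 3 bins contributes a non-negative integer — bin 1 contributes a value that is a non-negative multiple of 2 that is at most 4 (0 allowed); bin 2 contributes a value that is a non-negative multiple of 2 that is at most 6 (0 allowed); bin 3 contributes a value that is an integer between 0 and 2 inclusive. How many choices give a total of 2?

The generating function for the choices is (1 + t^2 + t^4)·(1 + t^2 + t^4 + t^6)·(1 + t + t^2); the count is [t^2].
(1 + t^2 + t^4) has coefficients 1,0,1 for degrees 0…2.
(1 + t^2 + t^4 + t^6) has coefficients 1,0,1 for degrees 0…2.
Finally multiplying by (1 + t + t^2), the product of all factors after the first has coefficients 1,1,2 for degrees 0…2.
[t^2] = 1·2 + 1·1 = 3.

3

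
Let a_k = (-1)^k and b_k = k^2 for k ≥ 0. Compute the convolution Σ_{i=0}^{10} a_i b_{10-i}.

Write out a_i and b_{10-i} for i = 0,…,10 and sum the products.
Σ = 1·100 − 1·81 + 1·64 − 1·49 + 1·36 − 1·25 + 1·16 − 1·9 + 1·4 − 1·1 + 1·0 = 55.

55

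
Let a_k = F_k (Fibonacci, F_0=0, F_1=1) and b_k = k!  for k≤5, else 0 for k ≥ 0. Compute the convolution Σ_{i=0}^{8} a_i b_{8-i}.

392

The convolution is the x^8 coefficient of A(x)B(x).
Σ = 0·0 + 1·0 + 1·0 + 2·120 + 3·24 + 5·6 + 8·2 + 13·1 + 21·1 = 392.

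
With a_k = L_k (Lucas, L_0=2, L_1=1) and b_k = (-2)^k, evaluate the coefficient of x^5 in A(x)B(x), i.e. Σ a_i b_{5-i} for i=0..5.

This is [x^5] in the product of the two ordinary generating functions.
Σ = 2·(-32) + 1·16 + 3·(-8) + 4·4 + 7·(-2) + 11·1 = -59.

-59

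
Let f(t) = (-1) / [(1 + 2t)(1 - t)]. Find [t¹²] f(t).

Partial fractions give a closed form: a_n = (-2/3)·(-2)^n + (-1/3)·1^n.
At n = 12: a_12 = -2731.

-2731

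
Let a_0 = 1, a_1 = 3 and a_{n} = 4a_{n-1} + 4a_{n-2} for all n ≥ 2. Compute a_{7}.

41408

The ordinary generating function has denominator 1 - 4z - 4z^2.
Iterating the recurrence: a_0,…,a_{7} = 1, 3, 16, 76, 368, 1776, 8576, 41408.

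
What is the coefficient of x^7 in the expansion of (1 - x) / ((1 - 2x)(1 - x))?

Partial fractions give a closed form: a_n = (1)·2^n.
At n = 7: a_7 = 128.

128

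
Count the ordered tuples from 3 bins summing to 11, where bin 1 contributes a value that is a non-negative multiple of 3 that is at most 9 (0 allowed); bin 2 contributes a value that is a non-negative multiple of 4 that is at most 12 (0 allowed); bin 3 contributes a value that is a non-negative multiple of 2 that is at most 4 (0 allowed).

3

The generating function for the choices is (1 + t^3 + t^6 + t^9)·(1 + t^4 + t^8 + t^12)·(1 + t^2 + t^4); the count is [t^11].
(1 + t^3 + t^6 + t^9) has coefficients 1,0,0,1,0,0,1,0,0,1 for degrees 0…9.
(1 + t^4 + t^8 + t^12) has coefficients 1,0,0,0,1,0,0,0,1,0,0,0 for degrees 0…11.
Finally multiplying by (1 + t^2 + t^4), the product of all factors after the first has coefficients 1,0,1,0,2,0,1,0,2,0,1,0 for degrees 0…11.
[t^11] = 1·0 + 1·2 + 1·0 + 1·1 = 3.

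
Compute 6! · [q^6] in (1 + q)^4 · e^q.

The EGF product rule gives c_6 = Σ_{k_1+k_2=6} C(6; k_1,k_2) · ∏ g_i(k_i), where (1+q)^4 gives the falling factorial (4)_k; e^q gives (1)^k.
g_1(k) for k = 0…6: 1, 4, 12, 24, 24, 0, 0.
g_2(k) for k = 0…6: 1, 1, 1, 1, 1, 1, 1.
c_6 = Σ_k C(6,k)·g_1(k)·g_2(6−k) = 1·1·1 + 6·4·1 + 15·12·1 + 20·24·1 + 15·24·1 = 1 + 24 + 180 + 480 + 360 = 1045.

1045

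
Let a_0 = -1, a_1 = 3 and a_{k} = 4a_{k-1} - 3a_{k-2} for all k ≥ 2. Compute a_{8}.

13119

The ordinary generating function has denominator 1 - 4q + 3q^2.
Iterating the recurrence: a_0,…,a_{8} = -1, 3, 15, 51, 159, 483, 1455, 4371, 13119.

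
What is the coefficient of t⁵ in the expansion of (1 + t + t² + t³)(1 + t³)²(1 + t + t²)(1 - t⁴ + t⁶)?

(1 + t + t² + t³) has coefficients 1,1,1,1 for degrees 0…3.
(1 + t³)² has coefficients 1,0,0,2,0,0 for degrees 0…5.
Multiplying by (1 + t + t²) gives running coefficients 1,1,1,2,2,2 for degrees 0…5.
Finally multiplying by (1 - t⁴ + t⁶), the product of all factors after the first has coefficients 1,1,1,2,1,1 for degrees 0…5.
[t⁵] = 1·1 + 1·1 + 1·2 + 1·1 = 5.

5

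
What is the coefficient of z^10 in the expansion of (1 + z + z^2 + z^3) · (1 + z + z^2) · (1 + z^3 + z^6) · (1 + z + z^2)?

(1 + z + z^2 + z^3) has coefficients 1,1,1,1 for degrees 0…3.
(1 + z + z^2) has coefficients 1,1,1,0,0,0,0,0,0,0,0 for degrees 0…10.
Multiplying by (1 + z^3 + z^6) gives running coefficients 1,1,1,1,1,1,1,1,1,0,0 for degrees 0…10.
Finally multiplying by (1 + z + z^2), the product of all factors after the first has coefficients 1,2,3,3,3,3,3,3,3,2,1 for degrees 0…10.
[z^10] = 1·1 + 1·2 + 1·3 + 1·3 = 9.

9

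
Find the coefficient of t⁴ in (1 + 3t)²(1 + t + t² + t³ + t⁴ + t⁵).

(1 + 3t)² has coefficients 1,6,9 for degrees 0…2.
(1 + t + t² + t³ + t⁴ + t⁵) has coefficients 1,1,1,1,1 for degrees 0…4.
[t⁴] = 1·1 + 6·1 + 9·1 = 16.

16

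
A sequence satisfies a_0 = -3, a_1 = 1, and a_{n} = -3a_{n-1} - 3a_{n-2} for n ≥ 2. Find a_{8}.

The ordinary generating function has denominator 1 + 3q + 3q^2.
Iterating the recurrence: a_0,…,a_{8} = -3, 1, 6, -21, 45, -72, 81, -27, -162.

-162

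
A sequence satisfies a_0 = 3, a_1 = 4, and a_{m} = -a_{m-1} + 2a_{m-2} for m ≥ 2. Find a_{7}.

46

The ordinary generating function has denominator 1 + q - 2q^2.
Iterating the recurrence: a_0,…,a_{7} = 3, 4, 2, 6, -2, 14, -18, 46.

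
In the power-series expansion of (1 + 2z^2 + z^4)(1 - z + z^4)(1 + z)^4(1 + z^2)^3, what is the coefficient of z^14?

38

(1 + 2z^2 + z^4) has coefficients 1,0,2,0,1 for degrees 0…4.
(1 - z + z^4) has coefficients 1,-1,0,0,1,0,0,0,0,0,0,0,0,0,0 for degrees 0…14.
Multiplying by (1 + z)^4 gives running coefficients 1,3,2,-2,-2,3,6,4,1,0,0,0,0,0,0 for degrees 0…14.
Finally multiplying by (1 + z^2)^3, the product of all factors after the first has coefficients 1,3,5,7,7,6,7,10,15,19,19,15,9,4,1 for degrees 0…14.
[z^14] = 1·1 + 2·9 + 1·19 = 38.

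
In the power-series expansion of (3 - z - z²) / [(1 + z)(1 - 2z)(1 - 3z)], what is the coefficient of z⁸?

Partial fractions give a closed form: a_n = (1/4)·(-1)^n + (-3)·2^n + (23/4)·3^n.
At n = 8: a_8 = 36958.

36958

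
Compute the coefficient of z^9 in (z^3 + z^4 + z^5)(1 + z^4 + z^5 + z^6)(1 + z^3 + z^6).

4

(z^3 + z^4 + z^5) has coefficients 0,0,0,1,1,1 for degrees 0…5.
(1 + z^4 + z^5 + z^6) has coefficients 1,0,0,0,1,1,1,0,0,0 for degrees 0…9.
Finally multiplying by (1 + z^3 + z^6), the product of all factors after the first has coefficients 1,0,0,1,1,1,2,1,1,1 for degrees 0…9.
[z^9] = 1·2 + 1·1 + 1·1 = 4.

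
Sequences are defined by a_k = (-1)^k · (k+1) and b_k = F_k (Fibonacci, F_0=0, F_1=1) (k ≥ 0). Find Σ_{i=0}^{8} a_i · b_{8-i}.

The convolution is the t^8 coefficient of A(t)B(t).
Σ = 1·21 − 2·13 + 3·8 − 4·5 + 5·3 − 6·2 + 7·1 − 8·1 + 9·0 = 1.

1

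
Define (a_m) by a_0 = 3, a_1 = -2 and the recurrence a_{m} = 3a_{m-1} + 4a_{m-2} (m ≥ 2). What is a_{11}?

838858

The ordinary generating function has denominator 1 - 3t - 4t^2.
Iterating the recurrence: a_0,…,a_{11} = 3, -2, 6, 10, 54, 202, 822, 3274, 13110, 52426, 209718, 838858.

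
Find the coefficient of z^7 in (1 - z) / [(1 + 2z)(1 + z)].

Partial fractions give a closed form: a_n = (3)·(-2)^n + (-2)·(-1)^n.
At n = 7: a_7 = -382.

-382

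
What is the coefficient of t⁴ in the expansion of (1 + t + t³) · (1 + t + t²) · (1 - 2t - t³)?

-5

(1 + t + t³) has coefficients 1,1,0,1 for degrees 0…3.
(1 + t + t²) has coefficients 1,1,1,0,0 for degrees 0…4.
Finally multiplying by (1 - 2t - t³), the product of all factors after the first has coefficients 1,-1,-1,-3,-1 for degrees 0…4.
[t⁴] = 1·(-1) + 1·(-3) + 1·(-1) = -5.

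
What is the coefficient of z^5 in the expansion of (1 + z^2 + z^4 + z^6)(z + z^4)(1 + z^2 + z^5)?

2

(1 + z^2 + z^4 + z^6) has coefficients 1,0,1,0,1,0 for degrees 0…5.
(z + z^4) has coefficients 0,1,0,0,1,0 for degrees 0…5.
Finally multiplying by (1 + z^2 + z^5), the product of all factors after the first has coefficients 0,1,0,1,1,0 for degrees 0…5.
[z^5] = 1·0 + 1·1 + 1·1 = 2.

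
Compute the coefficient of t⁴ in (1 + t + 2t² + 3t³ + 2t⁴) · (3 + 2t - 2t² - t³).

(1 + t + 2t² + 3t³ + 2t⁴) has coefficients 1,1,2,3,2 for degrees 0…4.
(3 + 2t - 2t² - t³) has coefficients 3,2,-2,-1,0 for degrees 0…4.
[t⁴] = 1·0 + 1·(-1) + 2·(-2) + 3·2 + 2·3 = 7.

7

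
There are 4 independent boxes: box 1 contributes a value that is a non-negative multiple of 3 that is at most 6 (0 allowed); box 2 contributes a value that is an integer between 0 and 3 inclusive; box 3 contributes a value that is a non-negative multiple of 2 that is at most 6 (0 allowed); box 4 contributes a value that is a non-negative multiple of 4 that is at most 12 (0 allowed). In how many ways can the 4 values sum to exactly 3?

The generating function for the choices is (1 + z^3 + z^6)·(1 + z + z^2 + z^3)·(1 + z^2 + z^4 + z^6)·(1 + z^4 + z^8 + z^12); the count is [z^3].
(1 + z^3 + z^6) has coefficients 1,0,0,1 for degrees 0…3.
(1 + z + z^2 + z^3) has coefficients 1,1,1,1 for degrees 0…3.
Multiplying by (1 + z^2 + z^4 + z^6) gives running coefficients 1,1,2,2 for degrees 0…3.
Finally multiplying by (1 + z^4 + z^8 + z^12), the product of all factors after the first has coefficients 1,1,2,2 for degrees 0…3.
[z^3] = 1·2 + 1·1 = 3.

3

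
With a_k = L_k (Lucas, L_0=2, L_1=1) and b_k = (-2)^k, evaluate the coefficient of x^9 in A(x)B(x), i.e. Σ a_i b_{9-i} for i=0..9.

-990

The convolution is the t^9 coefficient of A(t)B(t).
Σ = 2·(-512) + 1·256 + 3·(-128) + 4·64 + 7·(-32) + 11·16 + 18·(-8) + 29·4 + 47·(-2) + 76·1 = -990.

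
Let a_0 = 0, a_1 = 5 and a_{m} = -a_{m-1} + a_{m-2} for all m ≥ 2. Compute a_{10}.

The ordinary generating function has denominator 1 + y - y^2.
Iterating the recurrence: a_0,…,a_{10} = 0, 5, -5, 10, -15, 25, -40, 65, -105, 170, -275.

-275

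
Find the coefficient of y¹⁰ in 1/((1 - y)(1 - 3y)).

88573

Partial fractions give a closed form: a_n = (-1/2)·1^n + (3/2)·3^n.
At n = 10: a_10 = 88573.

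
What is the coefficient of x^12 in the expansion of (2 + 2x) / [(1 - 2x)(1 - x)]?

Partial fractions give a closed form: a_n = (6)·2^n + (-4)·1^n.
At n = 12: a_12 = 24572.

24572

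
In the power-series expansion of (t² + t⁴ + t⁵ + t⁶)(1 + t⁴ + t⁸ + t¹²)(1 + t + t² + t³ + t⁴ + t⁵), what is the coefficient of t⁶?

5

(t² + t⁴ + t⁵ + t⁶) has coefficients 0,0,1,0,1,1,1 for degrees 0…6.
(1 + t⁴ + t⁸ + t¹²) has coefficients 1,0,0,0,1,0,0 for degrees 0…6.
Finally multiplying by (1 + t + t² + t³ + t⁴ + t⁵), the product of all factors after the first has coefficients 1,1,1,1,2,2,1 for degrees 0…6.
[t⁶] = 1·2 + 1·1 + 1·1 + 1·1 = 5.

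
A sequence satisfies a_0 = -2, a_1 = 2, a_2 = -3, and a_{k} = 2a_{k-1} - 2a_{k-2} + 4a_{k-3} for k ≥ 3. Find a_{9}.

-528

The ordinary generating function has denominator 1 - 2t + 2t^2 - 4t^3.
Iterating the recurrence: a_0,…,a_{9} = -2, 2, -3, -18, -22, -20, -68, -184, -312, -528.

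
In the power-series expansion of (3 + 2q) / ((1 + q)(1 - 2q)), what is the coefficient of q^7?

341

Partial fractions give a closed form: a_n = (1/3)·(-1)^n + (8/3)·2^n.
At n = 7: a_7 = 341.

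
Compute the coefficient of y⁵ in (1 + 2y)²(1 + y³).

4

(1 + 2y)² has coefficients 1,4,4 for degrees 0…2.
(1 + y³) has coefficients 1,0,0,1,0,0 for degrees 0…5.
[y⁵] = 1·0 + 4·0 + 4·1 = 4.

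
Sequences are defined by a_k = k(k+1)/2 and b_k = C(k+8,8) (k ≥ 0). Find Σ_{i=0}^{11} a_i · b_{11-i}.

The convolution is the x^11 coefficient of A(x)B(x).
Σ = 0·75582 + 1·43758 + 3·24310 + 6·12870 + 10·6435 + 15·3003 + 21·1287 + 28·495 + 36·165 + 45·45 + 55·9 + 66·1 = 352716.

352716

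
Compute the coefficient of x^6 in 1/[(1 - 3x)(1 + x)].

547

Partial fractions give a closed form: a_n = (3/4)·3^n + (1/4)·(-1)^n.
At n = 6: a_6 = 547.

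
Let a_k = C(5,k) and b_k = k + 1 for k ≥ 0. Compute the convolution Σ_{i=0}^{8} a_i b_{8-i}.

208

Write out a_i and b_{8-i} for i = 0,…,8 and sum the products.
Σ = 1·9 + 5·8 + 10·7 + 10·6 + 5·5 + 1·4 + 0·3 + 0·2 + 0·1 = 208.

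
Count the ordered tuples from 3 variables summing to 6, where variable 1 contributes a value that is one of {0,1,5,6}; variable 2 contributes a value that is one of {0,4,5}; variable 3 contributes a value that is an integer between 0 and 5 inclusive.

The generating function for the choices is (1 + z + z^5 + z^6)·(1 + z^4 + z^5)·(1 + z + z^2 + z^3 + z^4 + z^5); the count is [z^6].
(1 + z + z^5 + z^6) has coefficients 1,1,0,0,0,1,1 for degrees 0…6.
(1 + z^4 + z^5) has coefficients 1,0,0,0,1,1,0 for degrees 0…6.
Finally multiplying by (1 + z + z^2 + z^3 + z^4 + z^5), the product of all factors after the first has coefficients 1,1,1,1,2,3,2 for degrees 0…6.
[z^6] = 1·2 + 1·3 + 1·1 + 1·1 = 7.

7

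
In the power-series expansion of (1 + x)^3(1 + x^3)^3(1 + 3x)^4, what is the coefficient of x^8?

2142

(1 + x)^3 has coefficients 1,3,3,1 for degrees 0…3.
(1 + x^3)^3 has coefficients 1,0,0,3,0,0,3,0,0 for degrees 0…8.
Finally multiplying by (1 + 3x)^4, the product of all factors after the first has coefficients 1,12,54,111,117,162,327,279,162 for degrees 0…8.
[x^8] = 1·162 + 3·279 + 3·327 + 1·162 = 2142.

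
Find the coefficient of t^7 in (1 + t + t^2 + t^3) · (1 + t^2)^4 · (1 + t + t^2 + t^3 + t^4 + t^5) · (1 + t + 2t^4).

115

(1 + t + t^2 + t^3) has coefficients 1,1,1,1 for degrees 0…3.
(1 + t^2)^4 has coefficients 1,0,4,0,6,0,4,0 for degrees 0…7.
Multiplying by (1 + t + t^2 + t^3 + t^4 + t^5) gives running coefficients 1,1,5,5,11,11,14,14 for degrees 0…7.
Finally multiplying by (1 + t + 2t^4), the product of all factors after the first has coefficients 1,2,6,10,18,24,35,38 for degrees 0…7.
[t^7] = 1·38 + 1·35 + 1·24 + 1·18 = 115.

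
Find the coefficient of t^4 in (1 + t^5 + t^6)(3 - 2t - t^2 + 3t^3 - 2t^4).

(1 + t^5 + t^6) has coefficients 1,0,0,0,0 for degrees 0…4.
(3 - 2t - t^2 + 3t^3 - 2t^4) has coefficients 3,-2,-1,3,-2 for degrees 0…4.
[t^4] = 1·(-2) = -2.

-2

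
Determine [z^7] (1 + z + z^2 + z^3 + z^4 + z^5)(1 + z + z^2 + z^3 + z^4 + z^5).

(1 + z + z^2 + z^3 + z^4 + z^5) has coefficients 1,1,1,1,1,1 for degrees 0…5.
(1 + z + z^2 + z^3 + z^4 + z^5) has coefficients 1,1,1,1,1,1,0,0 for degrees 0…7.
[z^7] = 1·0 + 1·0 + 1·1 + 1·1 + 1·1 + 1·1 = 4.

4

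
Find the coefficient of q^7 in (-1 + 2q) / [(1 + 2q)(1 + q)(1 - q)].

Partial fractions give a closed form: a_n = (-8/3)·(-2)^n + (3/2)·(-1)^n + (1/6)·1^n.
At n = 7: a_7 = 340.

340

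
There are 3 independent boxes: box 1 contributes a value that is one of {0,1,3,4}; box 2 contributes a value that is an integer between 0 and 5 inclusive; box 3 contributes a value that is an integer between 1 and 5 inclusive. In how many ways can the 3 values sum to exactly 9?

15

The generating function for the choices is (1 + y + y^3 + y^4)·(1 + y + y^2 + y^3 + y^4 + y^5)·(y + y^2 + y^3 + y^4 + y^5); the count is [y^9].
(1 + y + y^3 + y^4) has coefficients 1,1,0,1,1 for degrees 0…4.
(1 + y + y^2 + y^3 + y^4 + y^5) has coefficients 1,1,1,1,1,1,0,0,0,0 for degrees 0…9.
Finally multiplying by (y + y^2 + y^3 + y^4 + y^5), the product of all factors after the first has coefficients 0,1,2,3,4,5,5,4,3,2 for degrees 0…9.
[y^9] = 1·2 + 1·3 + 1·5 + 1·5 = 15.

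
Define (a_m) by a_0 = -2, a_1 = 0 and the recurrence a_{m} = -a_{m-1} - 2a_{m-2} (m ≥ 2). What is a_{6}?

-4

The ordinary generating function has denominator 1 + q + 2q^2.
Iterating the recurrence: a_0,…,a_{6} = -2, 0, 4, -4, -4, 12, -4.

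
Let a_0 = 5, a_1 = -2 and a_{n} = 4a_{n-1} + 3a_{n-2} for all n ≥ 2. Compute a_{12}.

The ordinary generating function has denominator 1 - 4q - 3q^2.
Iterating the recurrence: a_0,…,a_{12} = 5, -2, 7, 22, 109, 502, 2335, 10846, 50389, 234094, 1087543, 5052454, 23472445.

23472445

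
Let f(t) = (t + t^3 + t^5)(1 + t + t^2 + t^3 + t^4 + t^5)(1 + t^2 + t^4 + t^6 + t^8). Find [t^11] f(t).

8

(t + t^3 + t^5) has coefficients 0,1,0,1,0,1 for degrees 0…5.
(1 + t + t^2 + t^3 + t^4 + t^5) has coefficients 1,1,1,1,1,1,0,0,0,0,0,0 for degrees 0…11.
Finally multiplying by (1 + t^2 + t^4 + t^6 + t^8), the product of all factors after the first has coefficients 1,1,2,2,3,3,3,3,3,3,2,2 for degrees 0…11.
[t^11] = 1·2 + 1·3 + 1·3 = 8.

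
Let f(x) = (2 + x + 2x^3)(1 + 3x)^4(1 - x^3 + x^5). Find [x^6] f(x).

(2 + x + 2x^3) has coefficients 2,1,0,2 for degrees 0…3.
(1 + 3x)^4 has coefficients 1,12,54,108,81,0,0 for degrees 0…6.
Finally multiplying by (1 - x^3 + x^5), the product of all factors after the first has coefficients 1,12,54,107,69,-53,-96 for degrees 0…6.
[x^6] = 2·(-96) + 1·(-53) + 2·107 = -31.

-31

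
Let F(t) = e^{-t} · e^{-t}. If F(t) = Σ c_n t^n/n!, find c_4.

16

The EGF product rule gives c_4 = Σ_{k_1+k_2=4} C(4; k_1,k_2) · ∏ g_i(k_i), where e^{-t} gives (-1)^k; e^{-t} gives (-1)^k.
g_1(k) for k = 0…4: 1, -1, 1, -1, 1.
g_2(k) for k = 0…4: 1, -1, 1, -1, 1.
c_4 = Σ_k C(4,k)·g_1(k)·g_2(4−k) = 1·1·1 + 4·(-1)·(-1) + 6·1·1 + 4·(-1)·(-1) + 1·1·1 = 1 + 4 + 6 + 4 + 1 = 16.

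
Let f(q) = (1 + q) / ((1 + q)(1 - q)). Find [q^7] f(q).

The denominator gives the recurrence a_n = a_(n−2) for n ≥ 2; the numerator fixes a_0 = 1, a_1 = 1.
Iterating: 1, 1, 1, 1, 1, 1, 1, 1, so a_7 = 1.

1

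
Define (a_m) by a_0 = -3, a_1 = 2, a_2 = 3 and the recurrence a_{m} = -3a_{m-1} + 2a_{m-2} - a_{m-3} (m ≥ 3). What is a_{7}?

The ordinary generating function has denominator 1 + 3y - 2y^2 + y^3.
Iterating the recurrence: a_0,…,a_{7} = -3, 2, 3, -2, 10, -37, 133, -483.

-483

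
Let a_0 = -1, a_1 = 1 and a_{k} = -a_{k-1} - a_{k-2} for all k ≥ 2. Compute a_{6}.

The ordinary generating function has denominator 1 + z + z^2.
Iterating the recurrence: a_0,…,a_{6} = -1, 1, 0, -1, 1, 0, -1.

-1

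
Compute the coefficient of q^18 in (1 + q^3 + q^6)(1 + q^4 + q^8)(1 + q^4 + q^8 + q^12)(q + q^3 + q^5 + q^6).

(1 + q^3 + q^6) has coefficients 1,0,0,1,0,0,1 for degrees 0…6.
(1 + q^4 + q^8) has coefficients 1,0,0,0,1,0,0,0,1,0,0,0,0,0,0,0,0,0,0 for degrees 0…18.
Multiplying by (1 + q^4 + q^8 + q^12) gives running coefficients 1,0,0,0,2,0,0,0,3,0,0,0,3,0,0,0,2,0,0 for degrees 0…18.
Finally multiplying by (q + q^3 + q^5 + q^6), the product of all factors after the first has coefficients 0,1,0,1,0,3,1,2,0,5,2,3,0,6,3,3,0,5,3 for degrees 0…18.
[q^18] = 1·3 + 1·3 + 1·0 = 6.

6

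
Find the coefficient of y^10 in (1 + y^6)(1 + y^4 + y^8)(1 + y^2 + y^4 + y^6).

4

(1 + y^6) has coefficients 1,0,0,0,0,0,1 for degrees 0…6.
(1 + y^4 + y^8) has coefficients 1,0,0,0,1,0,0,0,1,0,0 for degrees 0…10.
Finally multiplying by (1 + y^2 + y^4 + y^6), the product of all factors after the first has coefficients 1,0,1,0,2,0,2,0,2,0,2 for degrees 0…10.
[y^10] = 1·2 + 1·2 = 4.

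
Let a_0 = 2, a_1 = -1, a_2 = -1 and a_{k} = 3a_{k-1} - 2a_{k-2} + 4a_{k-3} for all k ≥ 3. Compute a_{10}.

6939

The ordinary generating function has denominator 1 - 3x + 2x^2 - 4x^3.
Iterating the recurrence: a_0,…,a_{10} = 2, -1, -1, 7, 19, 39, 107, 319, 899, 2487, 6939.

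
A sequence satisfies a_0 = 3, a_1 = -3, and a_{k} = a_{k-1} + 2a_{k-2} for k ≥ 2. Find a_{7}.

The ordinary generating function has denominator 1 - z - 2z^2.
Iterating the recurrence: a_0,…,a_{7} = 3, -3, 3, -3, 3, -3, 3, -3.

-3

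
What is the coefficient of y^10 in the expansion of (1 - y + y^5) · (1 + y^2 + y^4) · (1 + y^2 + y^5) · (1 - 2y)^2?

(1 - y + y^5) has coefficients 1,-1,0,0,0,1 for degrees 0…5.
(1 + y^2 + y^4) has coefficients 1,0,1,0,1,0,0,0,0,0,0 for degrees 0…10.
Multiplying by (1 + y^2 + y^5) gives running coefficients 1,0,2,0,2,1,1,1,0,1,0 for degrees 0…10.
Finally multiplying by (1 - 2y)^2, the product of all factors after the first has coefficients 1,-4,6,-8,10,-7,5,1,0,5,-4 for degrees 0…10.
[y^10] = 1·(-4) − 1·5 + 1·(-7) = -16.

-16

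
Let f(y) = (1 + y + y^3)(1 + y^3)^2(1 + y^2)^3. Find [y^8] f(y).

(1 + y + y^3) has coefficients 1,1,0,1 for degrees 0…3.
(1 + y^3)^2 has coefficients 1,0,0,2,0,0,1,0,0 for degrees 0…8.
Finally multiplying by (1 + y^2)^3, the product of all factors after the first has coefficients 1,0,3,2,3,6,2,6,3 for degrees 0…8.
[y^8] = 1·3 + 1·6 + 1·6 = 15.

15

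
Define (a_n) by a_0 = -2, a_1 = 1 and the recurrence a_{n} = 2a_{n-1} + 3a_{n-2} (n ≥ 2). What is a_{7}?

The ordinary generating function has denominator 1 - 2z - 3z^2.
Iterating the recurrence: a_0,…,a_{7} = -2, 1, -4, -5, -22, -59, -184, -545.

-545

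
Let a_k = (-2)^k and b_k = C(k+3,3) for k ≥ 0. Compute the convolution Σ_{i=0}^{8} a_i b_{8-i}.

117

This is [x^8] in the product of the two ordinary generating functions.
Σ = 1·165 − 2·120 + 4·84 − 8·56 + 16·35 − 32·20 + 64·10 − 128·4 + 256·1 = 117.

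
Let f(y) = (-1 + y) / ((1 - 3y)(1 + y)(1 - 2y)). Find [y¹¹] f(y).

Partial fractions give a closed form: a_n = (-3/2)·3^n + (-1/6)·(-1)^n + (2/3)·2^n.
At n = 11: a_11 = -264355.

-264355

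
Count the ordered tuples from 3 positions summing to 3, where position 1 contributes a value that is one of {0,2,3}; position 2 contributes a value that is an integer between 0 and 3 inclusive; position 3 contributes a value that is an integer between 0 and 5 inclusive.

7

The generating function for the choices is (1 + t² + t³)·(1 + t + t² + t³)·(1 + t + t² + t³ + t⁴ + t⁵); the count is [t³].
(1 + t² + t³) has coefficients 1,0,1,1 for degrees 0…3.
(1 + t + t² + t³) has coefficients 1,1,1,1 for degrees 0…3.
Finally multiplying by (1 + t + t² + t³ + t⁴ + t⁵), the product of all factors after the first has coefficients 1,2,3,4 for degrees 0…3.
[t³] = 1·4 + 1·2 + 1·1 = 7.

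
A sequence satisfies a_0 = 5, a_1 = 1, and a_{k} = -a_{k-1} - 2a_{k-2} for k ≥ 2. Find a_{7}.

57

The ordinary generating function has denominator 1 + q + 2q^2.
Iterating the recurrence: a_0,…,a_{7} = 5, 1, -11, 9, 13, -31, 5, 57.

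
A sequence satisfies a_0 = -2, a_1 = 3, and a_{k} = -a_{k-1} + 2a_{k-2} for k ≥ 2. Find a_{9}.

853

The ordinary generating function has denominator 1 + y - 2y^2.
Iterating the recurrence: a_0,…,a_{9} = -2, 3, -7, 13, -27, 53, -107, 213, -427, 853.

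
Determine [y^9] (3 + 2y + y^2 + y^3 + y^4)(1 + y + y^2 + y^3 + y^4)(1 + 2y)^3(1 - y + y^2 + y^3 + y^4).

479

(3 + 2y + y^2 + y^3 + y^4) has coefficients 3,2,1,1,1 for degrees 0…4.
(1 + y + y^2 + y^3 + y^4) has coefficients 1,1,1,1,1,0,0,0,0,0 for degrees 0…9.
Multiplying by (1 + 2y)^3 gives running coefficients 1,7,19,27,27,26,20,8,0,0 for degrees 0…9.
Finally multiplying by (1 - y + y^2 + y^3 + y^4), the product of all factors after the first has coefficients 1,6,13,16,27,52,67,68,65,54 for degrees 0…9.
[y^9] = 3·54 + 2·65 + 1·68 + 1·67 + 1·52 = 479.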